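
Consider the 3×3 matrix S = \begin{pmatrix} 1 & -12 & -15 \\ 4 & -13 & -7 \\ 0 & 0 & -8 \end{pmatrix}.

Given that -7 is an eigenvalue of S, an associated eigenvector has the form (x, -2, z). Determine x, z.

We need (S + 7I)v = 0.
S + 7I = [[8, -12, -15], [4, -6, -7], [0, 0, -1]].
Row 1: (8)·x + (-12)·-2 + (-15)·z = 0
Row 2: (4)·x + (-6)·-2 + (-7)·z = 0
Row 3: (0)·x + (0)·-2 + (-1)·z = 0
Solving gives x = -3, z = 0.
Check: S·(-3, -2, 0) = (21, 14, 0) = -7·(-3, -2, 0).

-3, 0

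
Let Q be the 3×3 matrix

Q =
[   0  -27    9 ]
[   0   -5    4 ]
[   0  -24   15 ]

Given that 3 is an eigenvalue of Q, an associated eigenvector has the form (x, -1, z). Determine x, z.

We need (Q - 3I)v = 0.
Q - 3I = [[-3, -27, 9], [0, -8, 4], [0, -24, 12]].
Row 1: (-3)·x + (-27)·-1 + (9)·z = 0
Row 2: (0)·x + (-8)·-1 + (4)·z = 0
Row 3: (0)·x + (-24)·-1 + (12)·z = 0
Solving gives x = 3, z = -2.
Check: Q·(3, -1, -2) = (9, -3, -6) = 3·(3, -1, -2).

3, -2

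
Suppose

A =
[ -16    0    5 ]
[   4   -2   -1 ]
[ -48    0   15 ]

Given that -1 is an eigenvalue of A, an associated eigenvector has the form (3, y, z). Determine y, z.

We need (A + 1I)v = 0.
A + 1I = [[-15, 0, 5], [4, -1, -1], [-48, 0, 16]].
Row 1: (-15)·3 + (0)·y + (5)·z = 0
Row 2: (4)·3 + (-1)·y + (-1)·z = 0
Row 3: (-48)·3 + (0)·y + (16)·z = 0
Solving gives y = 3, z = 9.
Check: A·(3, 3, 9) = (-3, -3, -9) = -1·(3, 3, 9).

3, 9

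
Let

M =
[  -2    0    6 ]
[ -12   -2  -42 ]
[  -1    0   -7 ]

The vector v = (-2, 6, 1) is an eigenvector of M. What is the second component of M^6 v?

First find the eigenvalue: Mv = (10, -30, -5) = -5·(-2, 6, 1), so λ = -5.
Then M^6 v = λ^6·v = (-5)^6·(-2, 6, 1) = 15625·(-2, 6, 1) = (-31250, 93750, 15625).

93750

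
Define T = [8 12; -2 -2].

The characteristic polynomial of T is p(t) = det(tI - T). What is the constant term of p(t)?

p(t) = t^2 - 6t + 8.
The constant term is 8.

8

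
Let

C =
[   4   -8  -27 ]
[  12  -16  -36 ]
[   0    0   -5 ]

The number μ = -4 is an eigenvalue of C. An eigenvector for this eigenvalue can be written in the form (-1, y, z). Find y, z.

We need (C + 4I)v = 0.
C + 4I = [[8, -8, -27], [12, -12, -36], [0, 0, -1]].
Row 1: (8)·-1 + (-8)·y + (-27)·z = 0
Row 2: (12)·-1 + (-12)·y + (-36)·z = 0
Row 3: (0)·-1 + (0)·y + (-1)·z = 0
Solving gives y = -1, z = 0.
Check: C·(-1, -1, 0) = (4, 4, 0) = -4·(-1, -1, 0).

-1, 0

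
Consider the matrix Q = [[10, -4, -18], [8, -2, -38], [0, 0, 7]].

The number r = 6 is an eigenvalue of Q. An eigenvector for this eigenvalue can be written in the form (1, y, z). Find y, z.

1, 0

We need (Q - 6I)v = 0.
Q - 6I = [[4, -4, -18], [8, -8, -38], [0, 0, 1]].
Row 1: (4)·1 + (-4)·y + (-18)·z = 0
Row 2: (8)·1 + (-8)·y + (-38)·z = 0
Row 3: (0)·1 + (0)·y + (1)·z = 0
Solving gives y = 1, z = 0.
Check: Q·(1, 1, 0) = (6, 6, 0) = 6·(1, 1, 0).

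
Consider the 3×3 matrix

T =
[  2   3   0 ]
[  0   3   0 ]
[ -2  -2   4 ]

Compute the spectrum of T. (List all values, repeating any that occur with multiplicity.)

2, 3, 4

The characteristic polynomial is p(λ) = det(λI - T).
Expanding the 3×3 determinant: p(λ) = λ^3 - 9λ^2 + 26λ - 24.
Since p(2) = 0, λ = 2 is a root.
Dividing by (λ - 2) leaves λ^2 - 7λ + 12.
The quadratic factors as (λ - 3)·(λ - 4).
Eigenvalues: 2, 3, 4.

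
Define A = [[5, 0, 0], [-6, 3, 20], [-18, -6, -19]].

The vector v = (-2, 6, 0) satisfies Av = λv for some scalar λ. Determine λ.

Compute Av: A·(-2, 6, 0) = (-10, 30, 0).
Since Av = λv, compare component 1: -10 = λ·-2, so λ = 5.

5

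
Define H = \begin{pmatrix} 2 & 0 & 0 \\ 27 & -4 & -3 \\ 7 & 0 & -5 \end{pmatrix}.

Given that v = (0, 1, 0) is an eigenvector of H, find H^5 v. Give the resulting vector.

First find the eigenvalue: Hv = (0, -4, 0) = -4·(0, 1, 0), so λ = -4.
Then H^5 v = λ^5·v = (-4)^5·(0, 1, 0) = -1024·(0, 1, 0) = (0, -1024, 0).

(0, -1024, 0)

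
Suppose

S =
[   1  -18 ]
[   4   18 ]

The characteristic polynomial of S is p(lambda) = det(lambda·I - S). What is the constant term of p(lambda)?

90

p(lambda) = lambda^2 - 19·lambda + 90.
The constant term is 90.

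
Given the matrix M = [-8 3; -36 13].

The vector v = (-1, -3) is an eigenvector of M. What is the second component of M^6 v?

First find the eigenvalue: Mv = (-1, -3) = 1·(-1, -3), so λ = 1.
Then M^6 v = λ^6·v = 1^6·(-1, -3) = 1·(-1, -3) = (-1, -3).

-3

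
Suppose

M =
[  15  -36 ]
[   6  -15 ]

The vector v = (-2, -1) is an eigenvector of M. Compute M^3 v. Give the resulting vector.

(54, 27)

First find the eigenvalue: Mv = (6, 3) = -3·(-2, -1), so λ = -3.
Then M^3 v = λ^3·v = (-3)^3·(-2, -1) = -27·(-2, -1) = (54, 27).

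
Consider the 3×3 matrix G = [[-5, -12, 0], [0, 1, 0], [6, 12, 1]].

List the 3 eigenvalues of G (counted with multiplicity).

-5, 1, 1

Compute the characteristic polynomial p(s) = det(sI - G).
Expanding along the first row, p(s) = s^3 + 3s^2 - 9s + 5.
Since p(-5) = 0, s = -5 is a root.
Dividing by (s + 5) leaves s^2 - 2s + 1.
The quadratic factor is (s - 1)^2.
Eigenvalues: -5, 1, 1.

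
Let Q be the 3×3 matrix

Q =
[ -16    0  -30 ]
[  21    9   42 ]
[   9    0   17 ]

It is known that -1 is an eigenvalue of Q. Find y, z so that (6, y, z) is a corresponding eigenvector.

0, -3

We need (Q + 1I)v = 0.
Q + 1I = [[-15, 0, -30], [21, 10, 42], [9, 0, 18]].
Row 1: (-15)·6 + (0)·y + (-30)·z = 0
Row 2: (21)·6 + (10)·y + (42)·z = 0
Row 3: (9)·6 + (0)·y + (18)·z = 0
Solving gives y = 0, z = -3.
Check: Q·(6, 0, -3) = (-6, 0, 3) = -1·(6, 0, -3).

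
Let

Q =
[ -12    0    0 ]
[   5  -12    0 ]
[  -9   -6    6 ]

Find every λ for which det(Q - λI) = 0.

-12, -12, 6

Q is lower triangular, so its eigenvalues are the diagonal entries.
Diagonal: -12, -12, 6.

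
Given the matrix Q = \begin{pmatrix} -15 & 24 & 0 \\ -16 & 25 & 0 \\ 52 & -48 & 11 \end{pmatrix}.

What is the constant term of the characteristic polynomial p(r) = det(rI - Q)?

p(0) = det(0·I − Q) = det(−Q) = (−1)^3·det(Q).
det(Q) = 99, so p(0) = -99.

-99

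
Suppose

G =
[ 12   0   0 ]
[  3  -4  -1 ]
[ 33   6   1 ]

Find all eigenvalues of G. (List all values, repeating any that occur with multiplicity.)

-2, -1, 12

Set up det(sI - G) = 0.
Expanding the 3×3 determinant: p(s) = s^3 - 9s^2 - 34s - 24.
Since p(-1) = 0, s = -1 is a root.
Dividing by (s + 1) leaves s^2 - 10s - 24.
The quadratic factors as (s + 2)·(s - 12).
Eigenvalues: -2, -1, 12.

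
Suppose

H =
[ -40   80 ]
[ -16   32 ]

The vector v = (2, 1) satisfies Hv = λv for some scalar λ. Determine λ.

Compute Hv: H·(2, 1) = (0, 0).
Since Hv = λv, compare component 1: 0 = λ·2, so λ = 0.

0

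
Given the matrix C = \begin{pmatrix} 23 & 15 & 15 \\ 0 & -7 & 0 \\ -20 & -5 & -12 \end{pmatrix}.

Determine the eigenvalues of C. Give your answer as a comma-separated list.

The characteristic polynomial is p(λ) = det(λI - C).
Expanding the 3×3 determinant: p(λ) = λ^3 - 4λ^2 - 53λ + 168.
Since p(-7) = 0, λ = -7 is a root.
Factor out (λ + 7): p(λ) = (λ + 7)·(λ^2 - 11λ + 24).
The quadratic factors as (λ - 3)·(λ - 8).
Eigenvalues: -7, 3, 8.

-7, 3, 8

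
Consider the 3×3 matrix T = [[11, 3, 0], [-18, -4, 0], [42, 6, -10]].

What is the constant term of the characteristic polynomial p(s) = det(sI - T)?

p(0) = det(0·I − T) = det(−T) = (−1)^3·det(T).
det(T) = -100, so p(0) = 100.

100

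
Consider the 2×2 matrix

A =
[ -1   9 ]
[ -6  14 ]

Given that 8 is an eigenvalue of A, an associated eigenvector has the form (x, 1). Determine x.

We need (A - 8I)v = 0.
A - 8I = [[-9, 9], [-6, 6]].
Row 1: (-9)·x + (9)·1 = 0
Row 2: (-6)·x + (6)·1 = 0
Solving gives x = 1.
Check: A·(1, 1) = (8, 8) = 8·(1, 1).

1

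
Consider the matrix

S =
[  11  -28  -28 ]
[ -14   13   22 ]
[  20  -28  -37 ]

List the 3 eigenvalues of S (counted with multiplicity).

Compute the characteristic polynomial p(s) = det(sI - S).
Cofactor expansion gives p(s) = s^3 + 13s^2 + 39s + 27.
Rational-root test: s = -1 gives p(-1) = 0.
Dividing by (s + 1) leaves s^2 + 12s + 27.
The quadratic factors as (s + 9)·(s + 3).
Eigenvalues: -9, -3, -1.

-9, -3, -1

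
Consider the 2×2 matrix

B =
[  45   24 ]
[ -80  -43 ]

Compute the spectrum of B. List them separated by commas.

-3, 5

det(B - lambda·I) = (45 - lambda)(-43 - lambda) - (24)·(-80) = lambda^2 - 2·lambda - 15.
This factors as (lambda + 3)·(lambda - 5) = 0.
Eigenvalues: -3, 5.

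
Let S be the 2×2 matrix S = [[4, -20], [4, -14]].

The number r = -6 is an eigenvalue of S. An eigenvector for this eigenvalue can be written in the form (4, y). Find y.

We need (S + 6I)v = 0.
S + 6I = [[10, -20], [4, -8]].
Row 1: (10)·4 + (-20)·y = 0
Row 2: (4)·4 + (-8)·y = 0
Solving gives y = 2.
Check: S·(4, 2) = (-24, -12) = -6·(4, 2).

2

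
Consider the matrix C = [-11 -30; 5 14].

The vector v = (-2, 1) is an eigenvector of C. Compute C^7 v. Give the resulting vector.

First find the eigenvalue: Cv = (-8, 4) = 4·(-2, 1), so λ = 4.
Then C^7 v = λ^7·v = 4^7·(-2, 1) = 16384·(-2, 1) = (-32768, 16384).

(-32768, 16384)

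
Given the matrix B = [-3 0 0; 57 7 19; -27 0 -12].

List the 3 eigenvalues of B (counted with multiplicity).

-12, -3, 7

The characteristic polynomial is p(r) = det(rI - B).
Expanding along the first row, p(r) = r^3 + 8r^2 - 69r - 252.
Since p(-3) = 0, r = -3 is a root.
Factor out (r + 3): p(r) = (r + 3)·(r^2 + 5r - 84).
The quadratic factors as (r + 12)·(r - 7).
Eigenvalues: -12, -3, 7.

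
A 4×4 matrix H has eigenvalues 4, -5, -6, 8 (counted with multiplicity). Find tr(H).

1

trace(H) is the sum of the eigenvalues: (4) + (-5) + (-6) + (8) = 1.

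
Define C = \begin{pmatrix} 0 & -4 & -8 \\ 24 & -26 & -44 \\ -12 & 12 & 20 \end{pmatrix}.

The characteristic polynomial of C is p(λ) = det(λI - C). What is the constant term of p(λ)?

p(λ) = λ^3 + 6λ^2 + 8λ.
The constant term is 0.

0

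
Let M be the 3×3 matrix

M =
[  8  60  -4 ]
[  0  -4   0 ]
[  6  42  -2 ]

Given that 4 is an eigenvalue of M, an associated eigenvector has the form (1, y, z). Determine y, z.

We need (M - 4I)v = 0.
M - 4I = [[4, 60, -4], [0, -8, 0], [6, 42, -6]].
Row 1: (4)·1 + (60)·y + (-4)·z = 0
Row 2: (0)·1 + (-8)·y + (0)·z = 0
Row 3: (6)·1 + (42)·y + (-6)·z = 0
Solving gives y = 0, z = 1.
Check: M·(1, 0, 1) = (4, 0, 4) = 4·(1, 0, 1).

0, 1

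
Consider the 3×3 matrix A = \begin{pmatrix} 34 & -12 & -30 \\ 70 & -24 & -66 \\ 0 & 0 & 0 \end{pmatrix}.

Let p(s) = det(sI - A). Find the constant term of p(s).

p(s) = s^3 - 10s^2 + 24s.
The constant term is 0.

0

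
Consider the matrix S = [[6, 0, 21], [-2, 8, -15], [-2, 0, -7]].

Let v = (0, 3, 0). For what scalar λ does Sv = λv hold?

Compute Sv: S·(0, 3, 0) = (0, 24, 0).
Since Sv = λv, compare component 2: 24 = λ·3, so λ = 8.

8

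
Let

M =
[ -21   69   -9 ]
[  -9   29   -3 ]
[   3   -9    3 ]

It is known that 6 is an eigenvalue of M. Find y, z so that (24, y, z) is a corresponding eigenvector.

9, -3

We need (M - 6I)v = 0.
M - 6I = [[-27, 69, -9], [-9, 23, -3], [3, -9, -3]].
Row 1: (-27)·24 + (69)·y + (-9)·z = 0
Row 2: (-9)·24 + (23)·y + (-3)·z = 0
Row 3: (3)·24 + (-9)·y + (-3)·z = 0
Solving gives y = 9, z = -3.
Check: M·(24, 9, -3) = (144, 54, -18) = 6·(24, 9, -3).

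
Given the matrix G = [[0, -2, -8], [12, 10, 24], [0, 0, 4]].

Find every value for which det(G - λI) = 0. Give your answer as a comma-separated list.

4, 4, 6

Set up det(μI - G) = 0.
Cofactor expansion gives p(μ) = μ^3 - 14μ^2 + 64μ - 96.
Rational-root test: μ = 4 gives p(4) = 0.
Dividing by (μ - 4) leaves μ^2 - 10μ + 24.
The quadratic factors as (μ - 4)·(μ - 6).
Eigenvalues: 4, 4, 6.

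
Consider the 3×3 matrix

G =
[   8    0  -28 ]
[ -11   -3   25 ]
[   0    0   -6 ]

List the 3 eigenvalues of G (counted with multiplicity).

Set up det(λI - G) = 0.
Expanding the 3×3 determinant: p(λ) = λ^3 + λ^2 - 54λ - 144.
Since p(-6) = 0, λ = -6 is a root.
Factor out (λ + 6): p(λ) = (λ + 6)·(λ^2 - 5λ - 24).
The quadratic factors as (λ + 3)·(λ - 8).
Eigenvalues: -6, -3, 8.

-6, -3, 8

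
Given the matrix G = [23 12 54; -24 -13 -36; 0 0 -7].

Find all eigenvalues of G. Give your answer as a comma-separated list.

The characteristic polynomial is p(λ) = det(λI - G).
Expanding the 3×3 determinant: p(λ) = λ^3 - 3λ^2 - 81λ - 77.
Since p(-1) = 0, λ = -1 is a root.
Factor out (λ + 1): p(λ) = (λ + 1)·(λ^2 - 4λ - 77).
The quadratic factors as (λ + 7)·(λ - 11).
Eigenvalues: -7, -1, 11.

-7, -1, 11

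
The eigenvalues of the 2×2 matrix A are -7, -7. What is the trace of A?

-14

trace(A) is the sum of the eigenvalues: (-7) + (-7) = -14.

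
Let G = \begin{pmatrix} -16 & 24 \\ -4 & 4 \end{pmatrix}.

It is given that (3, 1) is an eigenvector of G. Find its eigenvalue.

Compute Gv: G·(3, 1) = (-24, -8).
Since Gv = λv, compare component 1: -24 = λ·3, so λ = -8.

-8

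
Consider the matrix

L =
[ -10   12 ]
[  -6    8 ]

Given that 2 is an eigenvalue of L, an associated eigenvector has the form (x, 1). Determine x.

1

We need (L - 2I)v = 0.
L - 2I = [[-12, 12], [-6, 6]].
Row 1: (-12)·x + (12)·1 = 0
Row 2: (-6)·x + (6)·1 = 0
Solving gives x = 1.
Check: L·(1, 1) = (2, 2) = 2·(1, 1).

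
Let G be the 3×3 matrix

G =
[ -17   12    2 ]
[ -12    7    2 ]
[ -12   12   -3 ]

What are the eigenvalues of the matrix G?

Set up det(sI - G) = 0.
Cofactor expansion gives p(s) = s^3 + 13s^2 + 55s + 75.
Rational-root test: s = -3 gives p(-3) = 0.
Factor out (s + 3): p(s) = (s + 3)·(s^2 + 10s + 25).
The quadratic factor is (s + 5)^2.
Eigenvalues: -5, -5, -3.

-5, -5, -3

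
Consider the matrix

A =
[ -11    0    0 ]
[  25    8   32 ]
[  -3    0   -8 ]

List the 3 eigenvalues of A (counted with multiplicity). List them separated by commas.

-11, -8, 8

The characteristic polynomial is p(r) = det(rI - A).
Cofactor expansion gives p(r) = r^3 + 11r^2 - 64r - 704.
Since p(-8) = 0, r = -8 is a root.
Factor out (r + 8): p(r) = (r + 8)·(r^2 + 3r - 88).
The quadratic factors as (r + 11)·(r - 8).
Eigenvalues: -11, -8, 8.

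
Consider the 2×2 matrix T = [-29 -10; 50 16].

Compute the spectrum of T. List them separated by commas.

det(T - λI) = (-29 - λ)(16 - λ) - (-10)·(50) = λ^2 + 13λ + 36.
This factors as (λ + 9)·(λ + 4) = 0.
Eigenvalues: -9, -4.

-9, -4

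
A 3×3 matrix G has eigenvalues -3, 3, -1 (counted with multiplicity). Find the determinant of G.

det(G) is the product of the eigenvalues: (-3) · (3) · (-1) = 9.

9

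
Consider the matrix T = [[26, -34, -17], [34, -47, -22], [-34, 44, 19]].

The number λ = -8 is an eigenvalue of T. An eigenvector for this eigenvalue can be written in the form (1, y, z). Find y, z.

2, -2

We need (T + 8I)v = 0.
T + 8I = [[34, -34, -17], [34, -39, -22], [-34, 44, 27]].
Row 1: (34)·1 + (-34)·y + (-17)·z = 0
Row 2: (34)·1 + (-39)·y + (-22)·z = 0
Row 3: (-34)·1 + (44)·y + (27)·z = 0
Solving gives y = 2, z = -2.
Check: T·(1, 2, -2) = (-8, -16, 16) = -8·(1, 2, -2).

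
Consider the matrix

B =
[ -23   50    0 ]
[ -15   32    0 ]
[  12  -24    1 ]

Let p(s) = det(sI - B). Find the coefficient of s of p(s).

p(s) = s^3 - 10s^2 + 23s - 14.
The coefficient of s is 23.

23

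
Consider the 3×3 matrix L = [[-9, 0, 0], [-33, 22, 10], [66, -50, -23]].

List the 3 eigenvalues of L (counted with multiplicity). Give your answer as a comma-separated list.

-9, -3, 2

Compute the characteristic polynomial p(s) = det(sI - L).
Expanding along the first row, p(s) = s^3 + 10s^2 + 3s - 54.
Try s = 2: p(2) = 0, so 2 is a root.
Dividing by (s - 2) leaves s^2 + 12s + 27.
The quadratic factors as (s + 9)·(s + 3).
Eigenvalues: -9, -3, 2.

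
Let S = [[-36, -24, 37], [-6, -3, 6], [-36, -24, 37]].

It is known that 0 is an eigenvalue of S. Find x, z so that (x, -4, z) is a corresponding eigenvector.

-22, -24

We need (S)v = 0.
S = [[-36, -24, 37], [-6, -3, 6], [-36, -24, 37]].
Row 1: (-36)·x + (-24)·-4 + (37)·z = 0
Row 2: (-6)·x + (-3)·-4 + (6)·z = 0
Row 3: (-36)·x + (-24)·-4 + (37)·z = 0
Solving gives x = -22, z = -24.
Check: S·(-22, -4, -24) = (0, 0, 0) = 0·(-22, -4, -24).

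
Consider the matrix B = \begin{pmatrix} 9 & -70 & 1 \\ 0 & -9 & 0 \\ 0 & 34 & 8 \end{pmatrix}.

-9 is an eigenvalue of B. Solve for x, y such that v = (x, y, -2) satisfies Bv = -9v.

We need (B + 9I)v = 0.
B + 9I = [[18, -70, 1], [0, 0, 0], [0, 34, 17]].
Row 1: (18)·x + (-70)·y + (1)·-2 = 0
Row 2: (0)·x + (0)·y + (0)·-2 = 0
Row 3: (0)·x + (34)·y + (17)·-2 = 0
Solving gives x = 4, y = 1.
Check: B·(4, 1, -2) = (-36, -9, 18) = -9·(4, 1, -2).

4, 1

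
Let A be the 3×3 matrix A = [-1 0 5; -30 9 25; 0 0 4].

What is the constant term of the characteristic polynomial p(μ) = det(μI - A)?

36

p(0) = det(0·I − A) = det(−A) = (−1)^3·det(A).
det(A) = -36, so p(0) = 36.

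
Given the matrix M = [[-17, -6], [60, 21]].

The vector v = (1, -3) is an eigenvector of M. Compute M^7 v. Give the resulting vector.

First find the eigenvalue: Mv = (1, -3) = 1·(1, -3), so λ = 1.
Then M^7 v = λ^7·v = 1^7·(1, -3) = 1·(1, -3) = (1, -3).

(1, -3)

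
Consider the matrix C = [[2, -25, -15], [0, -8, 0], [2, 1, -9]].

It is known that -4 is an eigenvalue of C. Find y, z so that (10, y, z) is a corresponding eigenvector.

0, 4

We need (C + 4I)v = 0.
C + 4I = [[6, -25, -15], [0, -4, 0], [2, 1, -5]].
Row 1: (6)·10 + (-25)·y + (-15)·z = 0
Row 2: (0)·10 + (-4)·y + (0)·z = 0
Row 3: (2)·10 + (1)·y + (-5)·z = 0
Solving gives y = 0, z = 4.
Check: C·(10, 0, 4) = (-40, 0, -16) = -4·(10, 0, 4).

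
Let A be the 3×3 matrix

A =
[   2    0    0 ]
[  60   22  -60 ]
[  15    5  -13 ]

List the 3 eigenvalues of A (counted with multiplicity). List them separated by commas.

2, 2, 7

The characteristic polynomial is p(s) = det(sI - A).
Expanding along the first row, p(s) = s^3 - 11s^2 + 32s - 28.
Since p(2) = 0, s = 2 is a root.
Dividing by (s - 2) leaves s^2 - 9s + 14.
The quadratic factors as (s - 2)·(s - 7).
Eigenvalues: 2, 2, 7.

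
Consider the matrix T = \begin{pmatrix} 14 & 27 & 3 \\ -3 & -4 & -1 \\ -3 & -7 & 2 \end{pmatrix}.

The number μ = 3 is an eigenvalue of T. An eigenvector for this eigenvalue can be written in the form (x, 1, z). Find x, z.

We need (T - 3I)v = 0.
T - 3I = [[11, 27, 3], [-3, -7, -1], [-3, -7, -1]].
Row 1: (11)·x + (27)·1 + (3)·z = 0
Row 2: (-3)·x + (-7)·1 + (-1)·z = 0
Row 3: (-3)·x + (-7)·1 + (-1)·z = 0
Solving gives x = -3, z = 2.
Check: T·(-3, 1, 2) = (-9, 3, 6) = 3·(-3, 1, 2).

-3, 2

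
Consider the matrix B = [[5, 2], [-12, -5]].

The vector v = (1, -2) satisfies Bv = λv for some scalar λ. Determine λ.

Compute Bv: B·(1, -2) = (1, -2).
Since Bv = λv, compare component 1: 1 = λ·1, so λ = 1.

1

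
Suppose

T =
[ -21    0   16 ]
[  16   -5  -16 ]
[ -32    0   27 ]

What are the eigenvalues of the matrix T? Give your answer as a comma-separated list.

Compute the characteristic polynomial p(λ) = det(λI - T).
Expanding the 3×3 determinant: p(λ) = λ^3 - λ^2 - 85λ - 275.
Since p(11) = 0, λ = 11 is a root.
Factor out (λ - 11): p(λ) = (λ - 11)·(λ^2 + 10λ + 25).
The quadratic factor is (λ + 5)^2.
Eigenvalues: -5, -5, 11.

-5, -5, 11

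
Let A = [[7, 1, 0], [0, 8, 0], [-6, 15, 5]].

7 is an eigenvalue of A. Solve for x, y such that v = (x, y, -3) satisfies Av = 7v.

We need (A - 7I)v = 0.
A - 7I = [[0, 1, 0], [0, 1, 0], [-6, 15, -2]].
Row 1: (0)·x + (1)·y + (0)·-3 = 0
Row 2: (0)·x + (1)·y + (0)·-3 = 0
Row 3: (-6)·x + (15)·y + (-2)·-3 = 0
Solving gives x = 1, y = 0.
Check: A·(1, 0, -3) = (7, 0, -21) = 7·(1, 0, -3).

1, 0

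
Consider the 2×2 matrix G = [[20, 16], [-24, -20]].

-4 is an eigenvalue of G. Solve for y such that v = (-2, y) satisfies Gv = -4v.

We need (G + 4I)v = 0.
G + 4I = [[24, 16], [-24, -16]].
Row 1: (24)·-2 + (16)·y = 0
Row 2: (-24)·-2 + (-16)·y = 0
Solving gives y = 3.
Check: G·(-2, 3) = (8, -12) = -4·(-2, 3).

3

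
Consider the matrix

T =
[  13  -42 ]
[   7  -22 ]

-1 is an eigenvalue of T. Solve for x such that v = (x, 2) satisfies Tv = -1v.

6

We need (T + 1I)v = 0.
T + 1I = [[14, -42], [7, -21]].
Row 1: (14)·x + (-42)·2 = 0
Row 2: (7)·x + (-21)·2 = 0
Solving gives x = 6.
Check: T·(6, 2) = (-6, -2) = -1·(6, 2).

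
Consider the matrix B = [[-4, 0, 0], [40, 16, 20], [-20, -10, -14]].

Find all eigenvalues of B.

Compute the characteristic polynomial p(s) = det(sI - B).
Cofactor expansion gives p(s) = s^3 + 2s^2 - 32s - 96.
Rational-root test: s = 6 gives p(6) = 0.
Dividing by (s - 6) leaves s^2 + 8s + 16.
The quadratic factor is (s + 4)^2.
Eigenvalues: -4, -4, 6.

-4, -4, 6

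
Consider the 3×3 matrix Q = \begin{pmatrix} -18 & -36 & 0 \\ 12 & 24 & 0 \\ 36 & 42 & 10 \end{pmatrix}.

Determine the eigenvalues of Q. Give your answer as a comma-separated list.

The characteristic polynomial is p(t) = det(tI - Q).
Expanding the 3×3 determinant: p(t) = t^3 - 16t^2 + 60t.
Try t = 6: p(6) = 0, so 6 is a root.
Factor out (t - 6): p(t) = (t - 6)·(t^2 - 10t).
The quadratic factors as t·(t - 10).
Eigenvalues: 0, 6, 10.

0, 6, 10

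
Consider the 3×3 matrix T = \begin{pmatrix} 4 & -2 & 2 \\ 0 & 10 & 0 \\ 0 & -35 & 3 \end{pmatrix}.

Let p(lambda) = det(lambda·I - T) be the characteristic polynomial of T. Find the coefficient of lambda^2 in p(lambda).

-17

The coefficient of lambda^2 of det(lambda·I - T) is −trace(T).
trace(T) = (4) + (10) + (3) = 17, so the coefficient is -17.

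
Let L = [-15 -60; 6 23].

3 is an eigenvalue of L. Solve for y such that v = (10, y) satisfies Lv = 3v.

-3

We need (L - 3I)v = 0.
L - 3I = [[-18, -60], [6, 20]].
Row 1: (-18)·10 + (-60)·y = 0
Row 2: (6)·10 + (20)·y = 0
Solving gives y = -3.
Check: L·(10, -3) = (30, -9) = 3·(10, -3).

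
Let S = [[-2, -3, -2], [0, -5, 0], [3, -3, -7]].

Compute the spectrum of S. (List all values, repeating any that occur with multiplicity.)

The characteristic polynomial is p(t) = det(tI - S).
Expanding along the first row, p(t) = t^3 + 14t^2 + 65t + 100.
Rational-root test: t = -5 gives p(-5) = 0.
Dividing by (t + 5) leaves t^2 + 9t + 20.
The quadratic factors as (t + 5)·(t + 4).
Eigenvalues: -5, -5, -4.

-5, -5, -4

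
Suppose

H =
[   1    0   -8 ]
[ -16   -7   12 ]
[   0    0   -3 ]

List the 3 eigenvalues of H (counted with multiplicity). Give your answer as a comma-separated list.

-7, -3, 1

Compute the characteristic polynomial p(s) = det(sI - H).
Expanding the 3×3 determinant: p(s) = s^3 + 9s^2 + 11s - 21.
Since p(-7) = 0, s = -7 is a root.
Dividing by (s + 7) leaves s^2 + 2s - 3.
The quadratic factors as (s + 3)·(s - 1).
Eigenvalues: -7, -3, 1.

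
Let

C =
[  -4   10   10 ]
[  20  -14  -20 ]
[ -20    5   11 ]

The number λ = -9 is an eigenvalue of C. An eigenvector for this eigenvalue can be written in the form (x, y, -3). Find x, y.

We need (C + 9I)v = 0.
C + 9I = [[5, 10, 10], [20, -5, -20], [-20, 5, 20]].
Row 1: (5)·x + (10)·y + (10)·-3 = 0
Row 2: (20)·x + (-5)·y + (-20)·-3 = 0
Row 3: (-20)·x + (5)·y + (20)·-3 = 0
Solving gives x = -2, y = 4.
Check: C·(-2, 4, -3) = (18, -36, 27) = -9·(-2, 4, -3).

-2, 4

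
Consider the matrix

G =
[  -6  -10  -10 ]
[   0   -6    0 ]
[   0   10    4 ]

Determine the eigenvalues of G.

-6, -6, 4

Set up det(lambda·I - G) = 0.
Cofactor expansion gives p(lambda) = lambda^3 + 8·lambda^2 - 12·lambda - 144.
Rational-root test: lambda = 4 gives p(4) = 0.
Factor out (lambda - 4): p(lambda) = (lambda - 4)·(lambda^2 + 12·lambda + 36).
The quadratic factor is (lambda + 6)^2.
Eigenvalues: -6, -6, 4.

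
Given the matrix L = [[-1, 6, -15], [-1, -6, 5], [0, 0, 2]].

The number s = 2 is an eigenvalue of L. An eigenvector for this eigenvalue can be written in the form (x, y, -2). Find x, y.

We need (L - 2I)v = 0.
L - 2I = [[-3, 6, -15], [-1, -8, 5], [0, 0, 0]].
Row 1: (-3)·x + (6)·y + (-15)·-2 = 0
Row 2: (-1)·x + (-8)·y + (5)·-2 = 0
Row 3: (0)·x + (0)·y + (0)·-2 = 0
Solving gives x = 6, y = -2.
Check: L·(6, -2, -2) = (12, -4, -4) = 2·(6, -2, -2).

6, -2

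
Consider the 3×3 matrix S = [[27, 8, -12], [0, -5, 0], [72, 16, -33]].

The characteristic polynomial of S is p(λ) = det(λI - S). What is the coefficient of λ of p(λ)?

p(λ) = λ^3 + 11λ^2 + 3λ - 135.
The coefficient of λ is 3.

3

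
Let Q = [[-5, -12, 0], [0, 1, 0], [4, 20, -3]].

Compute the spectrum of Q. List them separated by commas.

-5, -3, 1

Set up det(sI - Q) = 0.
Expanding the 3×3 determinant: p(s) = s^3 + 7s^2 + 7s - 15.
Rational-root test: s = -3 gives p(-3) = 0.
Dividing by (s + 3) leaves s^2 + 4s - 5.
The quadratic factors as (s + 5)·(s - 1).
Eigenvalues: -5, -3, 1.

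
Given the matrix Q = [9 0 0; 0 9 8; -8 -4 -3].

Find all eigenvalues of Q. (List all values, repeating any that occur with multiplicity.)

Compute the characteristic polynomial p(r) = det(rI - Q).
Expanding along the first row, p(r) = r^3 - 15r^2 + 59r - 45.
Rational-root test: r = 1 gives p(1) = 0.
Factor out (r - 1): p(r) = (r - 1)·(r^2 - 14r + 45).
The quadratic factors as (r - 5)·(r - 9).
Eigenvalues: 1, 5, 9.

1, 5, 9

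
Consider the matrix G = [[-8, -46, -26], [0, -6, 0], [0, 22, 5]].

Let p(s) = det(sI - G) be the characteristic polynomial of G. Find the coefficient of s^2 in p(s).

9

The coefficient of s^2 of det(sI - G) is −trace(G).
trace(G) = (-8) + (-6) + (5) = -9, so the coefficient is 9.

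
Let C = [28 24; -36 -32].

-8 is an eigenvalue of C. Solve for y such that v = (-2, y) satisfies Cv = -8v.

3

We need (C + 8I)v = 0.
C + 8I = [[36, 24], [-36, -24]].
Row 1: (36)·-2 + (24)·y = 0
Row 2: (-36)·-2 + (-24)·y = 0
Solving gives y = 3.
Check: C·(-2, 3) = (16, -24) = -8·(-2, 3).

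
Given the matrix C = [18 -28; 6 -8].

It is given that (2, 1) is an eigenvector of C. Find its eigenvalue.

Compute Cv: C·(2, 1) = (8, 4).
Since Cv = λv, compare component 1: 8 = λ·2, so λ = 4.

4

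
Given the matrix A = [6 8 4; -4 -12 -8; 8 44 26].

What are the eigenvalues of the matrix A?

The characteristic polynomial is p(lambda) = det(lambda·I - A).
Cofactor expansion gives p(lambda) = lambda^3 - 20·lambda^2 + 124·lambda - 240.
Since p(4) = 0, lambda = 4 is a root.
Factor out (lambda - 4): p(lambda) = (lambda - 4)·(lambda^2 - 16·lambda + 60).
The quadratic factors as (lambda - 6)·(lambda - 10).
Eigenvalues: 4, 6, 10.

4, 6, 10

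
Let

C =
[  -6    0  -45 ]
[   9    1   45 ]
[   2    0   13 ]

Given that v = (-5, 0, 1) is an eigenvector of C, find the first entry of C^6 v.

First find the eigenvalue: Cv = (-15, 0, 3) = 3·(-5, 0, 1), so λ = 3.
Then C^6 v = λ^6·v = 3^6·(-5, 0, 1) = 729·(-5, 0, 1) = (-3645, 0, 729).

-3645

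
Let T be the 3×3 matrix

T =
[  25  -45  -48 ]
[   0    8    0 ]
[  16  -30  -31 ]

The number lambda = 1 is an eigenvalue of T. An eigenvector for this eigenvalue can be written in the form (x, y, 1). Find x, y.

We need (T - 1I)v = 0.
T - 1I = [[24, -45, -48], [0, 7, 0], [16, -30, -32]].
Row 1: (24)·x + (-45)·y + (-48)·1 = 0
Row 2: (0)·x + (7)·y + (0)·1 = 0
Row 3: (16)·x + (-30)·y + (-32)·1 = 0
Solving gives x = 2, y = 0.
Check: T·(2, 0, 1) = (2, 0, 1) = 1·(2, 0, 1).

2, 0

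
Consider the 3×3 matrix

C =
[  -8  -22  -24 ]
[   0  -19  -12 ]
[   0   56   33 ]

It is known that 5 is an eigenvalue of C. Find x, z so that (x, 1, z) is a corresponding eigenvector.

We need (C - 5I)v = 0.
C - 5I = [[-13, -22, -24], [0, -24, -12], [0, 56, 28]].
Row 1: (-13)·x + (-22)·1 + (-24)·z = 0
Row 2: (0)·x + (-24)·1 + (-12)·z = 0
Row 3: (0)·x + (56)·1 + (28)·z = 0
Solving gives x = 2, z = -2.
Check: C·(2, 1, -2) = (10, 5, -10) = 5·(2, 1, -2).

2, -2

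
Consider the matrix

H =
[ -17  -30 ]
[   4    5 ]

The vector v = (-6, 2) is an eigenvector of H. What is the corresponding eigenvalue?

-7

Compute Hv: H·(-6, 2) = (42, -14).
Since Hv = λv, compare component 1: 42 = λ·-6, so λ = -7.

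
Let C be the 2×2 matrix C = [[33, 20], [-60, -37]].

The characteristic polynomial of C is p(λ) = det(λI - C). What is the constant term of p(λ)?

-21

p(λ) = λ^2 + 4λ - 21.
The constant term is -21.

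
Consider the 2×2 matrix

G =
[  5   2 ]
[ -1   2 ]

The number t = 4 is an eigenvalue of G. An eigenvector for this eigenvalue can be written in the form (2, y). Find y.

We need (G - 4I)v = 0.
G - 4I = [[1, 2], [-1, -2]].
Row 1: (1)·2 + (2)·y = 0
Row 2: (-1)·2 + (-2)·y = 0
Solving gives y = -1.
Check: G·(2, -1) = (8, -4) = 4·(2, -1).

-1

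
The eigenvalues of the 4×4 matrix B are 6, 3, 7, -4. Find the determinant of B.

-504

det(B) is the product of the eigenvalues: (6) · (3) · (7) · (-4) = -504.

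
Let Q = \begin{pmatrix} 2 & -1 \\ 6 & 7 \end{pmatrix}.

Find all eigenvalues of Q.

det(Q - rI) = (2 - r)(7 - r) - (-1)·(6) = r^2 - 9r + 20.
This factors as (r - 4)·(r - 5) = 0.
Eigenvalues: 4, 5.

4, 5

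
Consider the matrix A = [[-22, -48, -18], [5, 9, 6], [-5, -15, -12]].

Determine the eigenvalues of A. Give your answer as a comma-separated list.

Set up det(μI - A) = 0.
Expanding along the first row, p(μ) = μ^3 + 25μ^2 + 198μ + 504.
Since p(-6) = 0, μ = -6 is a root.
Factor out (μ + 6): p(μ) = (μ + 6)·(μ^2 + 19μ + 84).
The quadratic factors as (μ + 12)·(μ + 7).
Eigenvalues: -12, -7, -6.

-12, -7, -6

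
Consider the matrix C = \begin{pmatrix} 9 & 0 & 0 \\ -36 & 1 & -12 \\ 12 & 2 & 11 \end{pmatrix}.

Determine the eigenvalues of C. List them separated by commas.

5, 7, 9

Compute the characteristic polynomial p(μ) = det(μI - C).
Cofactor expansion gives p(μ) = μ^3 - 21μ^2 + 143μ - 315.
Rational-root test: μ = 5 gives p(5) = 0.
Dividing by (μ - 5) leaves μ^2 - 16μ + 63.
The quadratic factors as (μ - 7)·(μ - 9).
Eigenvalues: 5, 7, 9.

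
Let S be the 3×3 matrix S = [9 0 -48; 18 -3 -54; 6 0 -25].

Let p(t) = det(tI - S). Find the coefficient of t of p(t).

111

p(t) = t^3 + 19t^2 + 111t + 189.
The coefficient of t is 111.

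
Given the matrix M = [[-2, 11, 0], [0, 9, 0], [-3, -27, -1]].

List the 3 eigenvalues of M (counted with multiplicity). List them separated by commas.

-2, -1, 9

The characteristic polynomial is p(μ) = det(μI - M).
Expanding the 3×3 determinant: p(μ) = μ^3 - 6μ^2 - 25μ - 18.
Since p(-2) = 0, μ = -2 is a root.
Factor out (μ + 2): p(μ) = (μ + 2)·(μ^2 - 8μ - 9).
The quadratic factors as (μ + 1)·(μ - 9).
Eigenvalues: -2, -1, 9.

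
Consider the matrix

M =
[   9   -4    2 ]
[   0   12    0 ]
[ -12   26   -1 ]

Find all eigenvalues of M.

3, 5, 12

Compute the characteristic polynomial p(lambda) = det(lambda·I - M).
Cofactor expansion gives p(lambda) = lambda^3 - 20·lambda^2 + 111·lambda - 180.
Since p(5) = 0, lambda = 5 is a root.
Dividing by (lambda - 5) leaves lambda^2 - 15·lambda + 36.
The quadratic factors as (lambda - 3)·(lambda - 12).
Eigenvalues: 3, 5, 12.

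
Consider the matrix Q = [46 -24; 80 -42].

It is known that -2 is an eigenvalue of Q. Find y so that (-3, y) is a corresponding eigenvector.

We need (Q + 2I)v = 0.
Q + 2I = [[48, -24], [80, -40]].
Row 1: (48)·-3 + (-24)·y = 0
Row 2: (80)·-3 + (-40)·y = 0
Solving gives y = -6.
Check: Q·(-3, -6) = (6, 12) = -2·(-3, -6).

-6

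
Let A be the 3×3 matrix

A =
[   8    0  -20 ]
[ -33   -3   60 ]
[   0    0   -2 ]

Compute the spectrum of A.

Compute the characteristic polynomial p(λ) = det(λI - A).
Cofactor expansion gives p(λ) = λ^3 - 3λ^2 - 34λ - 48.
Since p(-2) = 0, λ = -2 is a root.
Dividing by (λ + 2) leaves λ^2 - 5λ - 24.
The quadratic factors as (λ + 3)·(λ - 8).
Eigenvalues: -3, -2, 8.

-3, -2, 8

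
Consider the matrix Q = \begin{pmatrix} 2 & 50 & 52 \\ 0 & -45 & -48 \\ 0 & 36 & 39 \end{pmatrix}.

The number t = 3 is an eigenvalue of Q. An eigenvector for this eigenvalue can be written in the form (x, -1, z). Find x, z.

2, 1

We need (Q - 3I)v = 0.
Q - 3I = [[-1, 50, 52], [0, -48, -48], [0, 36, 36]].
Row 1: (-1)·x + (50)·-1 + (52)·z = 0
Row 2: (0)·x + (-48)·-1 + (-48)·z = 0
Row 3: (0)·x + (36)·-1 + (36)·z = 0
Solving gives x = 2, z = 1.
Check: Q·(2, -1, 1) = (6, -3, 3) = 3·(2, -1, 1).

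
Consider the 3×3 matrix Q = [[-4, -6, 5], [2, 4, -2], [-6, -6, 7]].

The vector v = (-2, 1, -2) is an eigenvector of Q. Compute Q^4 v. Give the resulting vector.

(-512, 256, -512)

First find the eigenvalue: Qv = (-8, 4, -8) = 4·(-2, 1, -2), so λ = 4.
Then Q^4 v = λ^4·v = 4^4·(-2, 1, -2) = 256·(-2, 1, -2) = (-512, 256, -512).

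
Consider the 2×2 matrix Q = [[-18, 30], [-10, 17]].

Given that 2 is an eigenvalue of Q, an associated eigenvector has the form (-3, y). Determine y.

-2

We need (Q - 2I)v = 0.
Q - 2I = [[-20, 30], [-10, 15]].
Row 1: (-20)·-3 + (30)·y = 0
Row 2: (-10)·-3 + (15)·y = 0
Solving gives y = -2.
Check: Q·(-3, -2) = (-6, -4) = 2·(-3, -2).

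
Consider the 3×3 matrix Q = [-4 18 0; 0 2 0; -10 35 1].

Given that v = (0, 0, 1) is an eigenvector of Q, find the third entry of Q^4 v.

First find the eigenvalue: Qv = (0, 0, 1) = 1·(0, 0, 1), so λ = 1.
Then Q^4 v = λ^4·v = 1^4·(0, 0, 1) = 1·(0, 0, 1) = (0, 0, 1).

1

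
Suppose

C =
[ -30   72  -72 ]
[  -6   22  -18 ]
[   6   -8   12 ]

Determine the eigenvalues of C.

The characteristic polynomial is p(s) = det(sI - C).
Cofactor expansion gives p(s) = s^3 - 4s^2 - 36s + 144.
Try s = -6: p(-6) = 0, so -6 is a root.
Factor out (s + 6): p(s) = (s + 6)·(s^2 - 10s + 24).
The quadratic factors as (s - 4)·(s - 6).
Eigenvalues: -6, 4, 6.

-6, 4, 6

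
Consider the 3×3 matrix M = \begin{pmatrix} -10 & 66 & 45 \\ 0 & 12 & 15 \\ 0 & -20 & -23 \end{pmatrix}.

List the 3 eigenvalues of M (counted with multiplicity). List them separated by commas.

The characteristic polynomial is p(lambda) = det(lambda·I - M).
Cofactor expansion gives p(lambda) = lambda^3 + 21·lambda^2 + 134·lambda + 240.
Rational-root test: lambda = -8 gives p(-8) = 0.
Factor out (lambda + 8): p(lambda) = (lambda + 8)·(lambda^2 + 13·lambda + 30).
The quadratic factors as (lambda + 10)·(lambda + 3).
Eigenvalues: -10, -8, -3.

-10, -8, -3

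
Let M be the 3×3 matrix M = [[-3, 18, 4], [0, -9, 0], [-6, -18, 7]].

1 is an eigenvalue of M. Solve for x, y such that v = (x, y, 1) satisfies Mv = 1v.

We need (M - 1I)v = 0.
M - 1I = [[-4, 18, 4], [0, -10, 0], [-6, -18, 6]].
Row 1: (-4)·x + (18)·y + (4)·1 = 0
Row 2: (0)·x + (-10)·y + (0)·1 = 0
Row 3: (-6)·x + (-18)·y + (6)·1 = 0
Solving gives x = 1, y = 0.
Check: M·(1, 0, 1) = (1, 0, 1) = 1·(1, 0, 1).

1, 0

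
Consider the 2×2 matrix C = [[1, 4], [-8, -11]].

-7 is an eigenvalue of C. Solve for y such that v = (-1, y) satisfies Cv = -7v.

We need (C + 7I)v = 0.
C + 7I = [[8, 4], [-8, -4]].
Row 1: (8)·-1 + (4)·y = 0
Row 2: (-8)·-1 + (-4)·y = 0
Solving gives y = 2.
Check: C·(-1, 2) = (7, -14) = -7·(-1, 2).

2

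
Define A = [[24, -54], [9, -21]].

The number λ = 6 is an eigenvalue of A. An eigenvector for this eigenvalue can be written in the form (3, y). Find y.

1

We need (A - 6I)v = 0.
A - 6I = [[18, -54], [9, -27]].
Row 1: (18)·3 + (-54)·y = 0
Row 2: (9)·3 + (-27)·y = 0
Solving gives y = 1.
Check: A·(3, 1) = (18, 6) = 6·(3, 1).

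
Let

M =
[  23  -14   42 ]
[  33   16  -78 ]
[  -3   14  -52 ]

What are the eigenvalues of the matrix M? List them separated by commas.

-10, -5, 2

Set up det(lambda·I - M) = 0.
Cofactor expansion gives p(lambda) = lambda^3 + 13·lambda^2 + 20·lambda - 100.
Rational-root test: lambda = 2 gives p(2) = 0.
Factor out (lambda - 2): p(lambda) = (lambda - 2)·(lambda^2 + 15·lambda + 50).
The quadratic factors as (lambda + 10)·(lambda + 5).
Eigenvalues: -10, -5, 2.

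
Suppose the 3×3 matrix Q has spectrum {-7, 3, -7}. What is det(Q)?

147

det(Q) is the product of the eigenvalues: (-7) · (3) · (-7) = 147.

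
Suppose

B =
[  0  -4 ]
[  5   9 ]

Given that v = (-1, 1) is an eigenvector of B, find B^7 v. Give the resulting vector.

First find the eigenvalue: Bv = (-4, 4) = 4·(-1, 1), so λ = 4.
Then B^7 v = λ^7·v = 4^7·(-1, 1) = 16384·(-1, 1) = (-16384, 16384).

(-16384, 16384)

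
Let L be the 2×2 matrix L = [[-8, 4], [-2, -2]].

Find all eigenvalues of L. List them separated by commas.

-6, -4

det(L - λI) = (-8 - λ)(-2 - λ) - (4)·(-2) = λ^2 + 10λ + 24.
This factors as (λ + 6)·(λ + 4) = 0.
Eigenvalues: -6, -4.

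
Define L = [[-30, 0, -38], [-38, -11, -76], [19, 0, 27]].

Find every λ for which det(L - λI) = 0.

The characteristic polynomial is p(r) = det(rI - L).
Expanding along the first row, p(r) = r^3 + 14r^2 - 55r - 968.
Since p(8) = 0, r = 8 is a root.
Dividing by (r - 8) leaves r^2 + 22r + 121.
The quadratic factor is (r + 11)^2.
Eigenvalues: -11, -11, 8.

-11, -11, 8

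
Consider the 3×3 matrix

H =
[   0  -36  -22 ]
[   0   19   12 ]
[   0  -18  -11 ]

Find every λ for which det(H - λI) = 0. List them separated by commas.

0, 1, 7

Compute the characteristic polynomial p(λ) = det(λI - H).
Expanding the 3×3 determinant: p(λ) = λ^3 - 8λ^2 + 7λ.
Since p(0) = 0, λ = 0 is a root.
Dividing by λ leaves λ^2 - 8λ + 7.
The quadratic factors as (λ - 1)·(λ - 7).
Eigenvalues: 0, 1, 7.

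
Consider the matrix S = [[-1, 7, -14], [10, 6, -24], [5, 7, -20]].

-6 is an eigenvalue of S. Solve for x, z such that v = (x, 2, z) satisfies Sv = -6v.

We need (S + 6I)v = 0.
S + 6I = [[5, 7, -14], [10, 12, -24], [5, 7, -14]].
Row 1: (5)·x + (7)·2 + (-14)·z = 0
Row 2: (10)·x + (12)·2 + (-24)·z = 0
Row 3: (5)·x + (7)·2 + (-14)·z = 0
Solving gives x = 0, z = 1.
Check: S·(0, 2, 1) = (0, -12, -6) = -6·(0, 2, 1).

0, 1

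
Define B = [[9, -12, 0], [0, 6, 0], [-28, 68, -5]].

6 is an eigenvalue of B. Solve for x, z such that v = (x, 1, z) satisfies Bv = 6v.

4, -4

We need (B - 6I)v = 0.
B - 6I = [[3, -12, 0], [0, 0, 0], [-28, 68, -11]].
Row 1: (3)·x + (-12)·1 + (0)·z = 0
Row 2: (0)·x + (0)·1 + (0)·z = 0
Row 3: (-28)·x + (68)·1 + (-11)·z = 0
Solving gives x = 4, z = -4.
Check: B·(4, 1, -4) = (24, 6, -24) = 6·(4, 1, -4).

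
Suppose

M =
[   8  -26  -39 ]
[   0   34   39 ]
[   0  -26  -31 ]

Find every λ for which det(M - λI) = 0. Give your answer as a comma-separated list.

Set up det(λI - M) = 0.
Expanding the 3×3 determinant: p(λ) = λ^3 - 11λ^2 - 16λ + 320.
Try λ = 8: p(8) = 0, so 8 is a root.
Dividing by (λ - 8) leaves λ^2 - 3λ - 40.
The quadratic factors as (λ + 5)·(λ - 8).
Eigenvalues: -5, 8, 8.

-5, 8, 8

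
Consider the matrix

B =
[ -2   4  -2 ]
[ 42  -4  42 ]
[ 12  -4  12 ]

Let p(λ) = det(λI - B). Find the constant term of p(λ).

p(λ) = λ^3 - 6λ^2 - 40λ.
The constant term is 0.

0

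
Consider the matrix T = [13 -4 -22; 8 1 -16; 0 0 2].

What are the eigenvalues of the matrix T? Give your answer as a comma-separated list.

Set up det(λI - T) = 0.
Cofactor expansion gives p(λ) = λ^3 - 16λ^2 + 73λ - 90.
Rational-root test: λ = 2 gives p(2) = 0.
Dividing by (λ - 2) leaves λ^2 - 14λ + 45.
The quadratic factors as (λ - 5)·(λ - 9).
Eigenvalues: 2, 5, 9.

2, 5, 9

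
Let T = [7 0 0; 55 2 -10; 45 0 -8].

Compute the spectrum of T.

The characteristic polynomial is p(s) = det(sI - T).
Expanding the 3×3 determinant: p(s) = s^3 - s^2 - 58s + 112.
Rational-root test: s = 7 gives p(7) = 0.
Factor out (s - 7): p(s) = (s - 7)·(s^2 + 6s - 16).
The quadratic factors as (s + 8)·(s - 2).
Eigenvalues: -8, 2, 7.

-8, 2, 7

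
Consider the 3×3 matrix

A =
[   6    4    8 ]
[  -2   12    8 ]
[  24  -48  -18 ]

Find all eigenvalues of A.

The characteristic polynomial is p(lambda) = det(lambda·I - A).
Expanding along the first row, p(lambda) = lambda^3 - 52·lambda - 96.
Since p(8) = 0, lambda = 8 is a root.
Factor out (lambda - 8): p(lambda) = (lambda - 8)·(lambda^2 + 8·lambda + 12).
The quadratic factors as (lambda + 6)·(lambda + 2).
Eigenvalues: -6, -2, 8.

-6, -2, 8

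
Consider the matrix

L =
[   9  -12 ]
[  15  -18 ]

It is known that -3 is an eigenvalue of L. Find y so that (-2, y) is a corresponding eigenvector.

We need (L + 3I)v = 0.
L + 3I = [[12, -12], [15, -15]].
Row 1: (12)·-2 + (-12)·y = 0
Row 2: (15)·-2 + (-15)·y = 0
Solving gives y = -2.
Check: L·(-2, -2) = (6, 6) = -3·(-2, -2).

-2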